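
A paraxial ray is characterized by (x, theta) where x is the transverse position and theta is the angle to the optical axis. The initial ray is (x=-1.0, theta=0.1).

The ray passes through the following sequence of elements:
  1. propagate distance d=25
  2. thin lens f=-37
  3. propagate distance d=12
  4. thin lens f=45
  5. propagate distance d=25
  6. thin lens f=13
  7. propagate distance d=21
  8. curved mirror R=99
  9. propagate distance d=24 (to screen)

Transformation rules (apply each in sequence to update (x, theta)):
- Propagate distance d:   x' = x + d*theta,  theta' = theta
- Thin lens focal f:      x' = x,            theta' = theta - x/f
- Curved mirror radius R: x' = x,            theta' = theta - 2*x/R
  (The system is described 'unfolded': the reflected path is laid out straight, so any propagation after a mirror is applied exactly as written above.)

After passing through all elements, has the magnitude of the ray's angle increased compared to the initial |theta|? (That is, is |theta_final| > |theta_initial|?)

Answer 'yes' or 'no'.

Answer: yes

Derivation:
Initial: x=-1.0000 theta=0.1000
After 1 (propagate distance d=25): x=1.5000 theta=0.1000
After 2 (thin lens f=-37): x=1.5000 theta=26/185 (≈0.1405)
After 3 (propagate distance d=12): x=1179/370 (≈3.1865) theta=26/185 (≈0.1405)
After 4 (thin lens f=45): x=1179/370 (≈3.1865) theta=129/1850 (≈0.0697)
After 5 (propagate distance d=25): x=912/185 (≈4.9297) theta=129/1850 (≈0.0697)
After 6 (thin lens f=13): x=912/185 (≈4.9297) theta=-7443/24050 (≈-0.3095)
After 7 (propagate distance d=21): x=-37743/24050 (≈-1.5694) theta=-7443/24050 (≈-0.3095)
After 8 (curved mirror R=99): x=-37743/24050 (≈-1.5694) theta=-220457/793650 (≈-0.2778)
After 9 (propagate distance d=24 (to screen)): x=-2178829/264550 (≈-8.2360) theta=-220457/793650 (≈-0.2778)
|theta_initial|=0.1000 |theta_final|=220457/793650 (≈0.2778) -> increased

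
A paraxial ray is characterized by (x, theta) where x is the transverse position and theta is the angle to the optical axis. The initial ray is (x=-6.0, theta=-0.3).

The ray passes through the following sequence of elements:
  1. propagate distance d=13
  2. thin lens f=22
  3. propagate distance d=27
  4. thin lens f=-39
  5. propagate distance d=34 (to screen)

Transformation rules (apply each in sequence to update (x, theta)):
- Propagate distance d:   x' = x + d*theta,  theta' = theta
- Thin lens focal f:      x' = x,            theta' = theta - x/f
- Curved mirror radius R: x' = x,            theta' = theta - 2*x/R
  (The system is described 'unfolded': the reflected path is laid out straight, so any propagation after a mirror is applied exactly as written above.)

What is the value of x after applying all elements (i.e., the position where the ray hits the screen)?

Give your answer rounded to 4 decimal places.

Answer: -5.8500

Derivation:
Initial: x=-6.0000 theta=-0.3000
After 1 (propagate distance d=13): x=-9.9000 theta=-0.3000
After 2 (thin lens f=22): x=-9.9000 theta=0.1500
After 3 (propagate distance d=27): x=-5.8500 theta=0.1500
After 4 (thin lens f=-39): x=-5.8500 theta=0.0000
After 5 (propagate distance d=34 (to screen)): x=-5.8500 theta=0.0000
Rounded to 4 decimal places: x = -5.8500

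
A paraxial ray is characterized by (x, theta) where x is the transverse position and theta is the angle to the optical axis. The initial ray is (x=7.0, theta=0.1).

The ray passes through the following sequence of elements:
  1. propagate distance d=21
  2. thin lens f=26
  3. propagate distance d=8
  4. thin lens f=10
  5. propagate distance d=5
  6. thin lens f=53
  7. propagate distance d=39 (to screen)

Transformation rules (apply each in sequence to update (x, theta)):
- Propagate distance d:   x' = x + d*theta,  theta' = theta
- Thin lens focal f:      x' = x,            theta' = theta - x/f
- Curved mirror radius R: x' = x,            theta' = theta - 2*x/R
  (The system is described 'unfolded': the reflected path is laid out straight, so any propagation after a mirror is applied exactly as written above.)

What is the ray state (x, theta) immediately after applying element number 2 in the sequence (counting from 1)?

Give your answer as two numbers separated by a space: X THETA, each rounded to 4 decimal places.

Initial: x=7.0000 theta=0.1000
After 1 (propagate distance d=21): x=9.1000 theta=0.1000
After 2 (thin lens f=26): x=9.1000 theta=-0.2500
Rounded to 4 decimal places: x = 9.1000, theta = -0.2500

Answer: 9.1000 -0.2500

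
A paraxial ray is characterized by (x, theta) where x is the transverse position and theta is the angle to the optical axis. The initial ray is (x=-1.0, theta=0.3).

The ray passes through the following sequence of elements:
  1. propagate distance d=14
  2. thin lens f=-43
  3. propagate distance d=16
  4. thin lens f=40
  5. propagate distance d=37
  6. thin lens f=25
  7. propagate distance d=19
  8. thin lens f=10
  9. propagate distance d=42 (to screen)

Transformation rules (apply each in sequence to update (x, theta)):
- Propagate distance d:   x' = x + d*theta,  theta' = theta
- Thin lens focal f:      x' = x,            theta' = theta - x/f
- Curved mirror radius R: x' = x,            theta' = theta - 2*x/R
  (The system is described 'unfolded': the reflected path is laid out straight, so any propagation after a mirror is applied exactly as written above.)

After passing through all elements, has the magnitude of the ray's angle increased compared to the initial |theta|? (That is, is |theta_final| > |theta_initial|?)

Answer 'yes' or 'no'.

Initial: x=-1.0000 theta=0.3000
After 1 (propagate distance d=14): x=3.2000 theta=0.3000
After 2 (thin lens f=-43): x=3.2000 theta=161/430 (≈0.3744)
After 3 (propagate distance d=16): x=1976/215 (≈9.1907) theta=161/430 (≈0.3744)
After 4 (thin lens f=40): x=1976/215 (≈9.1907) theta=311/2150 (≈0.1447)
After 5 (propagate distance d=37): x=31267/2150 (≈14.5428) theta=311/2150 (≈0.1447)
After 6 (thin lens f=25): x=31267/2150 (≈14.5428) theta=-11746/26875 (≈-0.4371)
After 7 (propagate distance d=19): x=335327/53750 (≈6.2386) theta=-11746/26875 (≈-0.4371)
After 8 (thin lens f=10): x=335327/53750 (≈6.2386) theta=-570247/537500 (≈-1.0609)
After 9 (propagate distance d=42 (to screen)): x=-5149276/134375 (≈-38.3202) theta=-570247/537500 (≈-1.0609)
|theta_initial|=0.3000 |theta_final|=570247/537500 (≈1.0609) -> increased

Answer: yes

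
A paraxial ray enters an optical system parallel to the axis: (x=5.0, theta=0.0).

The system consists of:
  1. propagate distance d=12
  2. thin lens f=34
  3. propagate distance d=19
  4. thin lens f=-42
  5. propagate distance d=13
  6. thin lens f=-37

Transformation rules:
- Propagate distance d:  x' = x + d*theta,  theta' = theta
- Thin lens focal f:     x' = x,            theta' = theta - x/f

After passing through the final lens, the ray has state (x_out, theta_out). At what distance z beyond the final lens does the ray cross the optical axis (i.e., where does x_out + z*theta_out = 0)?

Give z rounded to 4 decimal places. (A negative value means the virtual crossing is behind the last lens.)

Answer: 14.3375

Derivation:
Initial: x=5.0000 theta=0.0000
After 1 (propagate distance d=12): x=5.0000 theta=0.0000
After 2 (thin lens f=34): x=5.0000 theta=-5/34 (≈-0.1471)
After 3 (propagate distance d=19): x=75/34 (≈2.2059) theta=-5/34 (≈-0.1471)
After 4 (thin lens f=-42): x=75/34 (≈2.2059) theta=-45/476 (≈-0.0945)
After 5 (propagate distance d=13): x=465/476 (≈0.9769) theta=-45/476 (≈-0.0945)
After 6 (thin lens f=-37): x=465/476 (≈0.9769) theta=-300/4403 (≈-0.0681)
z_focus = -x_out/theta_out = -(465/476)/(-300/4403) = 14.3375
Rounded to 4 decimal places: z = 14.3375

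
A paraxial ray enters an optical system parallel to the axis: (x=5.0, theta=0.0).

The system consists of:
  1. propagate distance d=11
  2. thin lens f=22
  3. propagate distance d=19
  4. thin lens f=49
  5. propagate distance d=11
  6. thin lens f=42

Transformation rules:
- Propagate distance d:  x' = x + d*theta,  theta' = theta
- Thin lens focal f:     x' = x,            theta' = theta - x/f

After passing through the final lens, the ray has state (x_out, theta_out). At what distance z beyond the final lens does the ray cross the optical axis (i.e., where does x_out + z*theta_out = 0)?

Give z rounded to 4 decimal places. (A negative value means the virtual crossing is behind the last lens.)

Initial: x=5.0000 theta=0.0000
After 1 (propagate distance d=11): x=5.0000 theta=0.0000
After 2 (thin lens f=22): x=5.0000 theta=-5/22 (≈-0.2273)
After 3 (propagate distance d=19): x=15/22 (≈0.6818) theta=-5/22 (≈-0.2273)
After 4 (thin lens f=49): x=15/22 (≈0.6818) theta=-130/539 (≈-0.2412)
After 5 (propagate distance d=11): x=-2125/1078 (≈-1.9712) theta=-130/539 (≈-0.2412)
After 6 (thin lens f=42): x=-2125/1078 (≈-1.9712) theta=-8795/45276 (≈-0.1943)
z_focus = -x_out/theta_out = -(-2125/1078)/(-8795/45276) = -17850/1759 ≈ -10.1478
Rounded to 4 decimal places: z = -10.1478

Answer: -10.1478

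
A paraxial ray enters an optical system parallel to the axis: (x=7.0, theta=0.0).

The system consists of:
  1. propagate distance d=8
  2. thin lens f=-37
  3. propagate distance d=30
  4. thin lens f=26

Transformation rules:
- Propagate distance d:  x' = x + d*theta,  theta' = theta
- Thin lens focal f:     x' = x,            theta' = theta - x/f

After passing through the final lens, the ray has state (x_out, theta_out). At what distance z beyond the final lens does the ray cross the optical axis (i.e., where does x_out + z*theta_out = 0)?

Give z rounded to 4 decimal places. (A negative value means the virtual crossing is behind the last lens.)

Answer: 42.4878

Derivation:
Initial: x=7.0000 theta=0.0000
After 1 (propagate distance d=8): x=7.0000 theta=0.0000
After 2 (thin lens f=-37): x=7.0000 theta=7/37 (≈0.1892)
After 3 (propagate distance d=30): x=469/37 (≈12.6757) theta=7/37 (≈0.1892)
After 4 (thin lens f=26): x=469/37 (≈12.6757) theta=-287/962 (≈-0.2983)
z_focus = -x_out/theta_out = -(469/37)/(-287/962) = 1742/41 ≈ 42.4878
Rounded to 4 decimal places: z = 42.4878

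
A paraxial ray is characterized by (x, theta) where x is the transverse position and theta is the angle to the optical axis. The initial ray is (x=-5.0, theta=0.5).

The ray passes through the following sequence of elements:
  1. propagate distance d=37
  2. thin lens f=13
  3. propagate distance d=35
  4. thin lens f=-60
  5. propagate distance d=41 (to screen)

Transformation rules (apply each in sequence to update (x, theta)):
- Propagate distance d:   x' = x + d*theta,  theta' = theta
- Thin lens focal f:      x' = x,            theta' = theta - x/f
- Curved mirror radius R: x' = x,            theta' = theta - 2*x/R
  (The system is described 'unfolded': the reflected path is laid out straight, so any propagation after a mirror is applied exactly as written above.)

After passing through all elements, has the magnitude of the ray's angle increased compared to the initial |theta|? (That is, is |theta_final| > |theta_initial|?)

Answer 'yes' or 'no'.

Answer: yes

Derivation:
Initial: x=-5.0000 theta=0.5000
After 1 (propagate distance d=37): x=13.5000 theta=0.5000
After 2 (thin lens f=13): x=13.5000 theta=-7/13 (≈-0.5385)
After 3 (propagate distance d=35): x=-139/26 (≈-5.3462) theta=-7/13 (≈-0.5385)
After 4 (thin lens f=-60): x=-139/26 (≈-5.3462) theta=-979/1560 (≈-0.6276)
After 5 (propagate distance d=41 (to screen)): x=-48479/1560 (≈-31.0763) theta=-979/1560 (≈-0.6276)
|theta_initial|=0.5000 |theta_final|=979/1560 (≈0.6276) -> increased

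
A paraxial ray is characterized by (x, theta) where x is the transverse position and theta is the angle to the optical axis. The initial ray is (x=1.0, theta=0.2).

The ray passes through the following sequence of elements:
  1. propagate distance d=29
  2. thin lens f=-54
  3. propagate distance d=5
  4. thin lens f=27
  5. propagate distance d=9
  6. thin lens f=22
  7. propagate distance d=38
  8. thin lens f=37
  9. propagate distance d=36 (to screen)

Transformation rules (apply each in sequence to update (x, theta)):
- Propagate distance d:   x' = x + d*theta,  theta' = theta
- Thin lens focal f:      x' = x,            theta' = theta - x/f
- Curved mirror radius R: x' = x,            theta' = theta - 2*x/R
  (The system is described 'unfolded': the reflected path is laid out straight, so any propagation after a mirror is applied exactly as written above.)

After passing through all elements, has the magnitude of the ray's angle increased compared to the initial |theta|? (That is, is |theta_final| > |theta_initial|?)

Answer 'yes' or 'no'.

Answer: yes

Derivation:
Initial: x=1.0000 theta=0.2000
After 1 (propagate distance d=29): x=6.8000 theta=0.2000
After 2 (thin lens f=-54): x=6.8000 theta=44/135 (≈0.3259)
After 3 (propagate distance d=5): x=1138/135 (≈8.4296) theta=44/135 (≈0.3259)
After 4 (thin lens f=27): x=1138/135 (≈8.4296) theta=10/729 (≈0.0137)
After 5 (propagate distance d=9): x=3464/405 (≈8.5531) theta=10/729 (≈0.0137)
After 6 (thin lens f=22): x=3464/405 (≈8.5531) theta=-15038/40095 (≈-0.3751)
After 7 (propagate distance d=38): x=-228508/40095 (≈-5.6992) theta=-15038/40095 (≈-0.3751)
After 8 (thin lens f=37): x=-228508/40095 (≈-5.6992) theta=-327898/1483515 (≈-0.2210)
After 9 (propagate distance d=36 (to screen)): x=-20259124/1483515 (≈-13.6562) theta=-327898/1483515 (≈-0.2210)
|theta_initial|=0.2000 |theta_final|=327898/1483515 (≈0.2210) -> increased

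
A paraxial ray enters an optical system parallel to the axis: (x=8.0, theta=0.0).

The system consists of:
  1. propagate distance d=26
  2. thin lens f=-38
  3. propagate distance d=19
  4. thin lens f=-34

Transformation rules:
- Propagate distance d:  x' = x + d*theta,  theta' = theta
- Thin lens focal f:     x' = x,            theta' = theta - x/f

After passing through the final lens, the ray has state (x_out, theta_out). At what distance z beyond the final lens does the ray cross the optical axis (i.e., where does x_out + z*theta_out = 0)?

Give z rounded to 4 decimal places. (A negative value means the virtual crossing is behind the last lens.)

Answer: -21.2967

Derivation:
Initial: x=8.0000 theta=0.0000
After 1 (propagate distance d=26): x=8.0000 theta=0.0000
After 2 (thin lens f=-38): x=8.0000 theta=4/19 (≈0.2105)
After 3 (propagate distance d=19): x=12.0000 theta=4/19 (≈0.2105)
After 4 (thin lens f=-34): x=12.0000 theta=182/323 (≈0.5635)
z_focus = -x_out/theta_out = -(12.0000)/(182/323) = -1938/91 ≈ -21.2967
Rounded to 4 decimal places: z = -21.2967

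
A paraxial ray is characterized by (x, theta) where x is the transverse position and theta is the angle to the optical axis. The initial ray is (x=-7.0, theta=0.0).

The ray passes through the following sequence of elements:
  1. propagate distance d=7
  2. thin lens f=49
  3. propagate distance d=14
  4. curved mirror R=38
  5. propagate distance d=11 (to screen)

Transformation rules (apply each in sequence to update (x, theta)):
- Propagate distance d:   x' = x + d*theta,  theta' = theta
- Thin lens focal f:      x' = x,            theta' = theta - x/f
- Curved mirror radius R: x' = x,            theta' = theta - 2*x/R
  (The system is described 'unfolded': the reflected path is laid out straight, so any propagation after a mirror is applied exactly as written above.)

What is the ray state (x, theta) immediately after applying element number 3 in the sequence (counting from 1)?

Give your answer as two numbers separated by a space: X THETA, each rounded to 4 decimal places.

Initial: x=-7.0000 theta=0.0000
After 1 (propagate distance d=7): x=-7.0000 theta=0.0000
After 2 (thin lens f=49): x=-7.0000 theta=1/7 (≈0.1429)
After 3 (propagate distance d=14): x=-5.0000 theta=1/7 (≈0.1429)
Rounded to 4 decimal places: x = -5.0000, theta = 0.1429

Answer: -5.0000 0.1429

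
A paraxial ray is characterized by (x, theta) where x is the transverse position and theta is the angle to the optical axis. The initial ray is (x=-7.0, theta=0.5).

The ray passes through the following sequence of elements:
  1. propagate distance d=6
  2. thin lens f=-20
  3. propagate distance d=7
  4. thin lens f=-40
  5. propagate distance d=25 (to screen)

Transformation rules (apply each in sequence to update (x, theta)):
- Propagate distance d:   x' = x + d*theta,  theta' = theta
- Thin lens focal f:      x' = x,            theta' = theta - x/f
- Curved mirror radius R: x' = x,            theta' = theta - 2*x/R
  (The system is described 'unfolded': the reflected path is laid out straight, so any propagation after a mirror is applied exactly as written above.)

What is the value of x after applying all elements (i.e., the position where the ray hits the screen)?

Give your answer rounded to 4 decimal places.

Initial: x=-7.0000 theta=0.5000
After 1 (propagate distance d=6): x=-4.0000 theta=0.5000
After 2 (thin lens f=-20): x=-4.0000 theta=0.3000
After 3 (propagate distance d=7): x=-1.9000 theta=0.3000
After 4 (thin lens f=-40): x=-1.9000 theta=0.2525
After 5 (propagate distance d=25 (to screen)): x=4.4125 theta=0.2525
Rounded to 4 decimal places: x = 4.4125

Answer: 4.4125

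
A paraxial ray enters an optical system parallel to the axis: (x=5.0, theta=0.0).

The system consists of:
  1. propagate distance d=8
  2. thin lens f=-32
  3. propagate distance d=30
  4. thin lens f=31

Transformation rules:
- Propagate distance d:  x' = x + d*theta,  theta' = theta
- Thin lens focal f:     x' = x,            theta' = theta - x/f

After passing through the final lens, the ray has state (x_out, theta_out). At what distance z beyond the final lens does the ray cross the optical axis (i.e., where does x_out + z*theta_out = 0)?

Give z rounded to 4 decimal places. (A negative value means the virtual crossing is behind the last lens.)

Initial: x=5.0000 theta=0.0000
After 1 (propagate distance d=8): x=5.0000 theta=0.0000
After 2 (thin lens f=-32): x=5.0000 theta=5/32 (≈0.1563)
After 3 (propagate distance d=30): x=9.6875 theta=5/32 (≈0.1563)
After 4 (thin lens f=31): x=9.6875 theta=-5/32 (≈-0.1563)
z_focus = -x_out/theta_out = -(9.6875)/(-5/32) = 62.0000
Rounded to 4 decimal places: z = 62.0000

Answer: 62.0000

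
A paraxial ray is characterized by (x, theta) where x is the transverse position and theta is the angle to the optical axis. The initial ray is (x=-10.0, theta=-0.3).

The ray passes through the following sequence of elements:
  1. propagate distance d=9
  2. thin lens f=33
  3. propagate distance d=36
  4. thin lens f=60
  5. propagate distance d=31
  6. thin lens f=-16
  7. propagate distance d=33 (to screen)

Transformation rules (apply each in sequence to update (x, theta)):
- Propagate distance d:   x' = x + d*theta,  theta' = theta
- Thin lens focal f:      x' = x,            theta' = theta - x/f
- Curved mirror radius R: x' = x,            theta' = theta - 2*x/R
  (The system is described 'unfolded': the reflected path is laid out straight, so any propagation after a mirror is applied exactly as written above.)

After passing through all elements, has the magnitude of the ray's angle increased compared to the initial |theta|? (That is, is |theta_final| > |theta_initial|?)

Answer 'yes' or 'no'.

Initial: x=-10.0000 theta=-0.3000
After 1 (propagate distance d=9): x=-12.7000 theta=-0.3000
After 2 (thin lens f=33): x=-12.7000 theta=14/165 (≈0.0848)
After 3 (propagate distance d=36): x=-1061/110 (≈-9.6455) theta=14/165 (≈0.0848)
After 4 (thin lens f=60): x=-1061/110 (≈-9.6455) theta=1621/6600 (≈0.2456)
After 5 (propagate distance d=31): x=-1219/600 (≈-2.0317) theta=1621/6600 (≈0.2456)
After 6 (thin lens f=-16): x=-1219/600 (≈-2.0317) theta=12527/105600 (≈0.1186)
After 7 (propagate distance d=33 (to screen)): x=18077/9600 (≈1.8830) theta=12527/105600 (≈0.1186)
|theta_initial|=0.3000 |theta_final|=12527/105600 (≈0.1186) -> not increased

Answer: no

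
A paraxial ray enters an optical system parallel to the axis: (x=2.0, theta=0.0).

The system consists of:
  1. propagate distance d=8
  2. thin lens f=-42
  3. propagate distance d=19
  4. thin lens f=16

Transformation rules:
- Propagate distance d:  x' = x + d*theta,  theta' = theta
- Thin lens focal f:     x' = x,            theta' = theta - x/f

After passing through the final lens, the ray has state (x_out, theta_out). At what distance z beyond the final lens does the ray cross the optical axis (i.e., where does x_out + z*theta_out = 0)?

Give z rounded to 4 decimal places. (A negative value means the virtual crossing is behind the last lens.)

Answer: 21.6889

Derivation:
Initial: x=2.0000 theta=0.0000
After 1 (propagate distance d=8): x=2.0000 theta=0.0000
After 2 (thin lens f=-42): x=2.0000 theta=1/21 (≈0.0476)
After 3 (propagate distance d=19): x=61/21 (≈2.9048) theta=1/21 (≈0.0476)
After 4 (thin lens f=16): x=61/21 (≈2.9048) theta=-15/112 (≈-0.1339)
z_focus = -x_out/theta_out = -(61/21)/(-15/112) = 976/45 ≈ 21.6889
Rounded to 4 decimal places: z = 21.6889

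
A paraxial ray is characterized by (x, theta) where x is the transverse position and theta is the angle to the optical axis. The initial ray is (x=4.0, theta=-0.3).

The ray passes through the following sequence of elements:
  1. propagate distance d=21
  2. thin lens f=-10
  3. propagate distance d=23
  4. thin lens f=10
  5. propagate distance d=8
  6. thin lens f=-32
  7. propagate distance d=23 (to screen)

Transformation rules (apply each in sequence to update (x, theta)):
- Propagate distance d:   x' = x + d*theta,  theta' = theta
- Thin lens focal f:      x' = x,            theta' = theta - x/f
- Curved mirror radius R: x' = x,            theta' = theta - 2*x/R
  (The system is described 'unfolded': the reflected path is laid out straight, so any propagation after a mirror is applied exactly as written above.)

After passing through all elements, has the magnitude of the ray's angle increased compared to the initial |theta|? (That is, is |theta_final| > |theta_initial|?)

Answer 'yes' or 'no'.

Initial: x=4.0000 theta=-0.3000
After 1 (propagate distance d=21): x=-2.3000 theta=-0.3000
After 2 (thin lens f=-10): x=-2.3000 theta=-0.5300
After 3 (propagate distance d=23): x=-14.4900 theta=-0.5300
After 4 (thin lens f=10): x=-14.4900 theta=0.9190
After 5 (propagate distance d=8): x=-7.1380 theta=0.9190
After 6 (thin lens f=-32): x=-7.1380 theta=2227/3200 (≈0.6959)
After 7 (propagate distance d=23 (to screen)): x=141897/16000 (≈8.8686) theta=2227/3200 (≈0.6959)
|theta_initial|=0.3000 |theta_final|=2227/3200 (≈0.6959) -> increased

Answer: yes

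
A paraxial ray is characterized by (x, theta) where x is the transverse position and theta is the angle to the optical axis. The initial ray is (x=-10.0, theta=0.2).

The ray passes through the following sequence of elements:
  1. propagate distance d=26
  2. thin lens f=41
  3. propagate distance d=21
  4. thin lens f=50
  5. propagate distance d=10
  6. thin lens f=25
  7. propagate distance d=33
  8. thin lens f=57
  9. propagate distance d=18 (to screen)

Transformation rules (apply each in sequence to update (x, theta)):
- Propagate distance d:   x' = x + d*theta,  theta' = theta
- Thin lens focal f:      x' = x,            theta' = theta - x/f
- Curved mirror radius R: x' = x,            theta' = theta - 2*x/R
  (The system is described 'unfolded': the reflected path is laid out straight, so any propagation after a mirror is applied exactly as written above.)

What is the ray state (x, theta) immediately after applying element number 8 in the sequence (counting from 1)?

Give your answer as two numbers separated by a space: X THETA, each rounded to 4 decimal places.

Initial: x=-10.0000 theta=0.2000
After 1 (propagate distance d=26): x=-4.8000 theta=0.2000
After 2 (thin lens f=41): x=-4.8000 theta=13/41 (≈0.3171)
After 3 (propagate distance d=21): x=381/205 (≈1.8585) theta=13/41 (≈0.3171)
After 4 (thin lens f=50): x=381/205 (≈1.8585) theta=2869/10250 (≈0.2799)
After 5 (propagate distance d=10): x=4774/1025 (≈4.6576) theta=2869/10250 (≈0.2799)
After 6 (thin lens f=25): x=4774/1025 (≈4.6576) theta=0.0936
After 7 (propagate distance d=33): x=397001/51250 (≈7.7464) theta=0.0936
After 8 (thin lens f=57): x=397001/51250 (≈7.7464) theta=-61786/1460625 (≈-0.0423)
Rounded to 4 decimal places: x = 7.7464, theta = -0.0423

Answer: 7.7464 -0.0423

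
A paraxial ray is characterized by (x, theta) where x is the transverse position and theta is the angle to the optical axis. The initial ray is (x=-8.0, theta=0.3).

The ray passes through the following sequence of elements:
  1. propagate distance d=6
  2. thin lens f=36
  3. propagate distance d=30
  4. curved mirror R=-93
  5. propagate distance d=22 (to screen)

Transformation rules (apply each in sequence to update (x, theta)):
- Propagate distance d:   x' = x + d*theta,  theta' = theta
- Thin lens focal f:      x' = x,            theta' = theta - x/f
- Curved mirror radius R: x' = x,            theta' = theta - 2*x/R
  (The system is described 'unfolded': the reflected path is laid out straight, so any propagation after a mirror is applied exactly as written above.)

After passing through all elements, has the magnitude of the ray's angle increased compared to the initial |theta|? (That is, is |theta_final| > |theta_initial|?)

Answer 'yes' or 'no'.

Initial: x=-8.0000 theta=0.3000
After 1 (propagate distance d=6): x=-6.2000 theta=0.3000
After 2 (thin lens f=36): x=-6.2000 theta=17/36 (≈0.4722)
After 3 (propagate distance d=30): x=239/30 (≈7.9667) theta=17/36 (≈0.4722)
After 4 (curved mirror R=-93): x=239/30 (≈7.9667) theta=399/620 (≈0.6435)
After 5 (propagate distance d=22 (to screen)): x=10288/465 (≈22.1247) theta=399/620 (≈0.6435)
|theta_initial|=0.3000 |theta_final|=399/620 (≈0.6435) -> increased

Answer: yes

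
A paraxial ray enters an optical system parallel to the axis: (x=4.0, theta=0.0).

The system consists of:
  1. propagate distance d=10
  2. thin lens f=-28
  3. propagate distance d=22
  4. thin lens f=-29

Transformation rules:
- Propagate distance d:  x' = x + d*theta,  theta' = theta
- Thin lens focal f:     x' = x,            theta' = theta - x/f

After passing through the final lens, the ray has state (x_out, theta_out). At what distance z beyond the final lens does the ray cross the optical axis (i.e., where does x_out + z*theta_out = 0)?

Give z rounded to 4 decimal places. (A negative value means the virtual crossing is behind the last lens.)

Answer: -18.3544

Derivation:
Initial: x=4.0000 theta=0.0000
After 1 (propagate distance d=10): x=4.0000 theta=0.0000
After 2 (thin lens f=-28): x=4.0000 theta=1/7 (≈0.1429)
After 3 (propagate distance d=22): x=50/7 (≈7.1429) theta=1/7 (≈0.1429)
After 4 (thin lens f=-29): x=50/7 (≈7.1429) theta=79/203 (≈0.3892)
z_focus = -x_out/theta_out = -(50/7)/(79/203) = -1450/79 ≈ -18.3544
Rounded to 4 decimal places: z = -18.3544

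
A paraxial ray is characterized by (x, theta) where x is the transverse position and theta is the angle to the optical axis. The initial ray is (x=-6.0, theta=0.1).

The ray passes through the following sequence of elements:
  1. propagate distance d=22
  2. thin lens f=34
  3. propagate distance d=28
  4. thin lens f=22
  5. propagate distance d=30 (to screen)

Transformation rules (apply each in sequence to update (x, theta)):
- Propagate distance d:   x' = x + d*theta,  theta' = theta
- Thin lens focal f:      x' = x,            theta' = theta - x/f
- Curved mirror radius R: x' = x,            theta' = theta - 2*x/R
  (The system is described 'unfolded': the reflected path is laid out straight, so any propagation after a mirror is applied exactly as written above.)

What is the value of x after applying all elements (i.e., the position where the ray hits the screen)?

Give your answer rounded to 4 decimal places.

Initial: x=-6.0000 theta=0.1000
After 1 (propagate distance d=22): x=-3.8000 theta=0.1000
After 2 (thin lens f=34): x=-3.8000 theta=18/85 (≈0.2118)
After 3 (propagate distance d=28): x=181/85 (≈2.1294) theta=18/85 (≈0.2118)
After 4 (thin lens f=22): x=181/85 (≈2.1294) theta=43/374 (≈0.1150)
After 5 (propagate distance d=30 (to screen)): x=5216/935 (≈5.5786) theta=43/374 (≈0.1150)
Rounded to 4 decimal places: x = 5.5786

Answer: 5.5786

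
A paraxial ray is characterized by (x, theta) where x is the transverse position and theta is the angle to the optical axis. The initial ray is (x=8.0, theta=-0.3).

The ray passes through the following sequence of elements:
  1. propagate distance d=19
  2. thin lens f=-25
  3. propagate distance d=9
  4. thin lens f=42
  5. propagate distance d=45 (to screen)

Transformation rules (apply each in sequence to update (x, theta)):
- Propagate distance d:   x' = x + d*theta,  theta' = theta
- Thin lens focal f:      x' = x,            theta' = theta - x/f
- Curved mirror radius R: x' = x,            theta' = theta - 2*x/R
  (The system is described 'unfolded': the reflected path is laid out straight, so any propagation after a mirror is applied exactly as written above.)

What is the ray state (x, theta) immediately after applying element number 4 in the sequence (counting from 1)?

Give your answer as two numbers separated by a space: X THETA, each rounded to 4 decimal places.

Answer: 0.4280 -0.2182

Derivation:
Initial: x=8.0000 theta=-0.3000
After 1 (propagate distance d=19): x=2.3000 theta=-0.3000
After 2 (thin lens f=-25): x=2.3000 theta=-0.2080
After 3 (propagate distance d=9): x=0.4280 theta=-0.2080
After 4 (thin lens f=42): x=0.4280 theta=-2291/10500 (≈-0.2182)
Rounded to 4 decimal places: x = 0.4280, theta = -0.2182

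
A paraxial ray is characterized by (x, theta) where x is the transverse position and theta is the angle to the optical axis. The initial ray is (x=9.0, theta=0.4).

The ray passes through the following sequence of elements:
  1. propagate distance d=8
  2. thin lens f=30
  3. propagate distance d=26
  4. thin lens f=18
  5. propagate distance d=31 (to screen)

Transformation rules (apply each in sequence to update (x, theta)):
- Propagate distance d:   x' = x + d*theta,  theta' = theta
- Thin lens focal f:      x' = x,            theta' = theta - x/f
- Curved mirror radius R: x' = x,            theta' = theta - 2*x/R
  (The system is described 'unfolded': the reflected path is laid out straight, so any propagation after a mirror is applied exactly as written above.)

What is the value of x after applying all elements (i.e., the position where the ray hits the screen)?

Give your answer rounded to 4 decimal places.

Answer: -8.8926

Derivation:
Initial: x=9.0000 theta=0.4000
After 1 (propagate distance d=8): x=12.2000 theta=0.4000
After 2 (thin lens f=30): x=12.2000 theta=-1/150 (≈-0.0067)
After 3 (propagate distance d=26): x=902/75 (≈12.0267) theta=-1/150 (≈-0.0067)
After 4 (thin lens f=18): x=902/75 (≈12.0267) theta=-911/1350 (≈-0.6748)
After 5 (propagate distance d=31 (to screen)): x=-2401/270 (≈-8.8926) theta=-911/1350 (≈-0.6748)
Rounded to 4 decimal places: x = -8.8926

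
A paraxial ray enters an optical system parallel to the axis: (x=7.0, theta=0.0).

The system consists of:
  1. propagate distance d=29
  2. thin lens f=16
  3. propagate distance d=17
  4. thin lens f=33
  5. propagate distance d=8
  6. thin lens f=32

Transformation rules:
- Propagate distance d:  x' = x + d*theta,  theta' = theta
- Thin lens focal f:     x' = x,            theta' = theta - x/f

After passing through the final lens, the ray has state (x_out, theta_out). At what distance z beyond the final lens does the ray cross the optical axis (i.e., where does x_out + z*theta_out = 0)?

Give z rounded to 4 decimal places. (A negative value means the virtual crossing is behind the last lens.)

Answer: -12.5823

Derivation:
Initial: x=7.0000 theta=0.0000
After 1 (propagate distance d=29): x=7.0000 theta=0.0000
After 2 (thin lens f=16): x=7.0000 theta=-0.4375
After 3 (propagate distance d=17): x=-0.4375 theta=-0.4375
After 4 (thin lens f=33): x=-0.4375 theta=-14/33 (≈-0.4242)
After 5 (propagate distance d=8): x=-2023/528 (≈-3.8314) theta=-14/33 (≈-0.4242)
After 6 (thin lens f=32): x=-2023/528 (≈-3.8314) theta=-1715/5632 (≈-0.3045)
z_focus = -x_out/theta_out = -(-2023/528)/(-1715/5632) = -9248/735 ≈ -12.5823
Rounded to 4 decimal places: z = -12.5823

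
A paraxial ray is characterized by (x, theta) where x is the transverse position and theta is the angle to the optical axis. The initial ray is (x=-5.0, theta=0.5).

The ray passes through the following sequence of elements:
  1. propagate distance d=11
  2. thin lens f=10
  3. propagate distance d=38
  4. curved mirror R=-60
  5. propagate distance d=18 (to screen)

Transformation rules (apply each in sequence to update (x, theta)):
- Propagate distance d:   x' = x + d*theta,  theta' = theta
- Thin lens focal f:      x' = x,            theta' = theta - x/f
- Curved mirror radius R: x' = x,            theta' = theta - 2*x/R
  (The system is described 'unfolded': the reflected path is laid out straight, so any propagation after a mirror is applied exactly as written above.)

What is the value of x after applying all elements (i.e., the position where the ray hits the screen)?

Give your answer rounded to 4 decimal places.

Initial: x=-5.0000 theta=0.5000
After 1 (propagate distance d=11): x=0.5000 theta=0.5000
After 2 (thin lens f=10): x=0.5000 theta=0.4500
After 3 (propagate distance d=38): x=17.6000 theta=0.4500
After 4 (curved mirror R=-60): x=17.6000 theta=311/300 (≈1.0367)
After 5 (propagate distance d=18 (to screen)): x=36.2600 theta=311/300 (≈1.0367)
Rounded to 4 decimal places: x = 36.2600

Answer: 36.2600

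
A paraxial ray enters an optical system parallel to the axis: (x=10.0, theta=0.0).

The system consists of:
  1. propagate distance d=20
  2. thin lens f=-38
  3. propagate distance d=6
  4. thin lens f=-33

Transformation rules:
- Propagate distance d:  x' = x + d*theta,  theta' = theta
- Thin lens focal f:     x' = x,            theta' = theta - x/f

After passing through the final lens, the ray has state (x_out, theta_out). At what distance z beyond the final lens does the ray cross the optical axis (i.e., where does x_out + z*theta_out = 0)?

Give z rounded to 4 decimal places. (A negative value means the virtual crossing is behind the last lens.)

Initial: x=10.0000 theta=0.0000
After 1 (propagate distance d=20): x=10.0000 theta=0.0000
After 2 (thin lens f=-38): x=10.0000 theta=5/19 (≈0.2632)
After 3 (propagate distance d=6): x=220/19 (≈11.5789) theta=5/19 (≈0.2632)
After 4 (thin lens f=-33): x=220/19 (≈11.5789) theta=35/57 (≈0.6140)
z_focus = -x_out/theta_out = -(220/19)/(35/57) = -132/7 ≈ -18.8571
Rounded to 4 decimal places: z = -18.8571

Answer: -18.8571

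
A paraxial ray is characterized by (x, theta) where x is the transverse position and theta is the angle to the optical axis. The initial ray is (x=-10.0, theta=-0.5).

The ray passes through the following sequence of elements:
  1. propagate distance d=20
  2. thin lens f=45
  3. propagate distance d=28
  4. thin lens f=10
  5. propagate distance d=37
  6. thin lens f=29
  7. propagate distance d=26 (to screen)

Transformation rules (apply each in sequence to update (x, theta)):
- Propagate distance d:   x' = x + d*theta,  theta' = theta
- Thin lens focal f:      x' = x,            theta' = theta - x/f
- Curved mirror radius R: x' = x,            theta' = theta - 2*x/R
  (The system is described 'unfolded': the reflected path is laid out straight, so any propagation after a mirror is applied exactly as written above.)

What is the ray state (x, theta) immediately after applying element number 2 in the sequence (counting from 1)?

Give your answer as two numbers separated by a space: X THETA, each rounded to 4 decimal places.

Answer: -20.0000 -0.0556

Derivation:
Initial: x=-10.0000 theta=-0.5000
After 1 (propagate distance d=20): x=-20.0000 theta=-0.5000
After 2 (thin lens f=45): x=-20.0000 theta=-1/18 (≈-0.0556)
Rounded to 4 decimal places: x = -20.0000, theta = -0.0556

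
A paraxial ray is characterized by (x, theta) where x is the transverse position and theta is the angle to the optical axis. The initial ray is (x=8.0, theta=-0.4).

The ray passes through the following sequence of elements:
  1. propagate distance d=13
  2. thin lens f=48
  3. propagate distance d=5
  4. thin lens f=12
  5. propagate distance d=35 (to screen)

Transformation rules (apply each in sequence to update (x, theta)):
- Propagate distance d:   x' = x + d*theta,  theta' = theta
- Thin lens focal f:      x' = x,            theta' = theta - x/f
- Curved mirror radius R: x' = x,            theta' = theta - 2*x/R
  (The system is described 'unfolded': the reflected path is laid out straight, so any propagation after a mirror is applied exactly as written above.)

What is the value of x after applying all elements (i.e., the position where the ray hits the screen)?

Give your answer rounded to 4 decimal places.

Initial: x=8.0000 theta=-0.4000
After 1 (propagate distance d=13): x=2.8000 theta=-0.4000
After 2 (thin lens f=48): x=2.8000 theta=-11/24 (≈-0.4583)
After 3 (propagate distance d=5): x=61/120 (≈0.5083) theta=-11/24 (≈-0.4583)
After 4 (thin lens f=12): x=61/120 (≈0.5083) theta=-721/1440 (≈-0.5007)
After 5 (propagate distance d=35 (to screen)): x=-24503/1440 (≈-17.0160) theta=-721/1440 (≈-0.5007)
Rounded to 4 decimal places: x = -17.0160

Answer: -17.0160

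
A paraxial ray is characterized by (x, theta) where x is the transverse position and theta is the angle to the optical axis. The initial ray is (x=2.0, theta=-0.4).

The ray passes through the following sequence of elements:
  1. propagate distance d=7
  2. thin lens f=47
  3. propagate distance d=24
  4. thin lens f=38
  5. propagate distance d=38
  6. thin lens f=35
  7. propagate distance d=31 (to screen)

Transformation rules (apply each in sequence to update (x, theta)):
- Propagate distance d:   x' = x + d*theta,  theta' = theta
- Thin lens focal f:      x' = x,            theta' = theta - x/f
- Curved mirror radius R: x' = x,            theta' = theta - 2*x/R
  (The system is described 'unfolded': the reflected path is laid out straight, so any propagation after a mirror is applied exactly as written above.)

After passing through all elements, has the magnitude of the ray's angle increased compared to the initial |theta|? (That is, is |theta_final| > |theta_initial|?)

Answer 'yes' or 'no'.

Answer: no

Derivation:
Initial: x=2.0000 theta=-0.4000
After 1 (propagate distance d=7): x=-0.8000 theta=-0.4000
After 2 (thin lens f=47): x=-0.8000 theta=-18/47 (≈-0.3830)
After 3 (propagate distance d=24): x=-2348/235 (≈-9.9915) theta=-18/47 (≈-0.3830)
After 4 (thin lens f=38): x=-2348/235 (≈-9.9915) theta=-536/4465 (≈-0.1200)
After 5 (propagate distance d=38): x=-684/47 (≈-14.5532) theta=-536/4465 (≈-0.1200)
After 6 (thin lens f=35): x=-684/47 (≈-14.5532) theta=9244/31255 (≈0.2958)
After 7 (propagate distance d=31 (to screen)): x=-168296/31255 (≈-5.3846) theta=9244/31255 (≈0.2958)
|theta_initial|=0.4000 |theta_final|=9244/31255 (≈0.2958) -> not increased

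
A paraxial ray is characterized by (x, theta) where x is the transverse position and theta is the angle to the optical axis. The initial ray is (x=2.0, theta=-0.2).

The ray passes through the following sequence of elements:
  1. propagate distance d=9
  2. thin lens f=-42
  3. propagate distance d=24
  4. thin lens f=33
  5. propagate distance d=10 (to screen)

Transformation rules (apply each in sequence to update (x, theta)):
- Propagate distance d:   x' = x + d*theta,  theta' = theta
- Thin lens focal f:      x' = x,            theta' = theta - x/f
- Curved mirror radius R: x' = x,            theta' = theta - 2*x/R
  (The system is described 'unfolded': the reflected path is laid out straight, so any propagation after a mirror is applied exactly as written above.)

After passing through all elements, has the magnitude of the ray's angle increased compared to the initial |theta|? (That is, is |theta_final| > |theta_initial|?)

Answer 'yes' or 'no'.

Answer: no

Derivation:
Initial: x=2.0000 theta=-0.2000
After 1 (propagate distance d=9): x=0.2000 theta=-0.2000
After 2 (thin lens f=-42): x=0.2000 theta=-41/210 (≈-0.1952)
After 3 (propagate distance d=24): x=-157/35 (≈-4.4857) theta=-41/210 (≈-0.1952)
After 4 (thin lens f=33): x=-157/35 (≈-4.4857) theta=-137/2310 (≈-0.0593)
After 5 (propagate distance d=10 (to screen)): x=-838/165 (≈-5.0788) theta=-137/2310 (≈-0.0593)
|theta_initial|=0.2000 |theta_final|=137/2310 (≈0.0593) -> not increased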